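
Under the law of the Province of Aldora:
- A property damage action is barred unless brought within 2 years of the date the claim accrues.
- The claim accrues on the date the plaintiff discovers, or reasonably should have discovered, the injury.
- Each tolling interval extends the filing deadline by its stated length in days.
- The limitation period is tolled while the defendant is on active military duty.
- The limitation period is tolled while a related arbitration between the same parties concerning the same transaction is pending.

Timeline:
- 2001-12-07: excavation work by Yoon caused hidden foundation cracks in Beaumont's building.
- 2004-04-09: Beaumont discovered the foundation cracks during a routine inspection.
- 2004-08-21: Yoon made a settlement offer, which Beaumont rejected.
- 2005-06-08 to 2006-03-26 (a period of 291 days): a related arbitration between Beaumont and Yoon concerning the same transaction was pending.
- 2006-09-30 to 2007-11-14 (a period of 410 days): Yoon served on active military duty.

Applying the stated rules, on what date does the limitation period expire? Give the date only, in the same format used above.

The claim did not accrue until Beaumont discovered the injury on 2004-04-09; the 2001-12-07 act date does not start the clock under the stated rule.
2 years from 2004-04-09 is 2006-04-09.
The pending related arbitration from 2005-06-08 to 2006-03-26 tolled the period for 291 days, extending the deadline to 2007-01-25.
The period was tolled for 410 days by the defendant's active military service (2006-09-30 to 2007-11-14), pushing the deadline to 2008-03-10.
None of the other events listed affects the running of the period under the stated rules.

2008-03-10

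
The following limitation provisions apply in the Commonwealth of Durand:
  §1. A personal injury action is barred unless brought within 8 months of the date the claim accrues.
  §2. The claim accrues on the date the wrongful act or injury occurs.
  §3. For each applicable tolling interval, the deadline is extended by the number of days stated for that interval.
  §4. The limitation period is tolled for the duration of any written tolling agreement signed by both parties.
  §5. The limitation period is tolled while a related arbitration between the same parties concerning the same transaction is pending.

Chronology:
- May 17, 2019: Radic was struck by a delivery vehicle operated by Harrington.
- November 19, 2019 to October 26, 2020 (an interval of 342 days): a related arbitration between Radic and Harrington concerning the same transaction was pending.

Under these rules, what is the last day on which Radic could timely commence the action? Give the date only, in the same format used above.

December 24, 2020

The claim accrued on May 17, 2019, when the wrongful act occurred.
8 months from May 17, 2019 is January 17, 2020.
The pending related arbitration from November 19, 2019 to October 26, 2020 tolled the period for 342 days, extending the deadline to December 24, 2020.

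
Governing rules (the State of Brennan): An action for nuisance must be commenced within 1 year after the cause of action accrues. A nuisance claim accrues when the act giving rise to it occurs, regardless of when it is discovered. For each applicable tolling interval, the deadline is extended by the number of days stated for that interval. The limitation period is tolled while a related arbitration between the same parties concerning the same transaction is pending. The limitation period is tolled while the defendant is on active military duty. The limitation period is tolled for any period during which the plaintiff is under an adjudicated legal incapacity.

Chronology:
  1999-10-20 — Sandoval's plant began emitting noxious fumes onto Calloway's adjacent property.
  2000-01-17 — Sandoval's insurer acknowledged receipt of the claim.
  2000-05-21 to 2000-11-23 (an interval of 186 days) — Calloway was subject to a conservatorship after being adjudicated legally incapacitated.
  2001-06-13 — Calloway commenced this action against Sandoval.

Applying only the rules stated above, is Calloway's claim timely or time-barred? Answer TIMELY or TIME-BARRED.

The claim accrued on 1999-10-20, when the wrongful act occurred.
Adding the 1 year base period to 1999-10-20 gives a deadline of 2000-10-20, before any tolling.
Because the plaintiff's legal incapacity ran from 2000-05-21 to 2000-11-23, the deadline is extended by 186 days to 2001-04-24.
None of the other events listed affects the running of the period under the stated rules.
The 2001-06-13 filing falls after the 2001-04-24 deadline; the claim is time-barred.

TIME-BARRED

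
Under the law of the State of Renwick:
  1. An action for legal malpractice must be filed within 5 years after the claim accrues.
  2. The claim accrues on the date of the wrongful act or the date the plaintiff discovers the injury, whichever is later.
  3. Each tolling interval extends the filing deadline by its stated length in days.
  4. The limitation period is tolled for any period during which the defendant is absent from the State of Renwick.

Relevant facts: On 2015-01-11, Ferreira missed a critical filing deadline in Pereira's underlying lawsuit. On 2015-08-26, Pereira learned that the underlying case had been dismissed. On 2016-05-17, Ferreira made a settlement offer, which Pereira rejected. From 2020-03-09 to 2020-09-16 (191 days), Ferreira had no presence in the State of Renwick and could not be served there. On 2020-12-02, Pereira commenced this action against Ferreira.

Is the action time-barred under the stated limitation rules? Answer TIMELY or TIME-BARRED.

TIMELY

Because discovery on 2015-08-26 post-dates the 2015-01-11 act, accrual under the later-of rule falls on 2015-08-26.
Adding the 5 years base period to 2015-08-26 gives a deadline of 2020-08-26, before any tolling.
Because the defendant's absence from the jurisdiction ran from 2020-03-09 to 2020-09-16, the deadline is extended by 191 days to 2021-03-05.
None of the other events listed affects the running of the period under the stated rules.
The 2020-12-02 filing precedes the 2021-03-05 deadline; the claim is timely.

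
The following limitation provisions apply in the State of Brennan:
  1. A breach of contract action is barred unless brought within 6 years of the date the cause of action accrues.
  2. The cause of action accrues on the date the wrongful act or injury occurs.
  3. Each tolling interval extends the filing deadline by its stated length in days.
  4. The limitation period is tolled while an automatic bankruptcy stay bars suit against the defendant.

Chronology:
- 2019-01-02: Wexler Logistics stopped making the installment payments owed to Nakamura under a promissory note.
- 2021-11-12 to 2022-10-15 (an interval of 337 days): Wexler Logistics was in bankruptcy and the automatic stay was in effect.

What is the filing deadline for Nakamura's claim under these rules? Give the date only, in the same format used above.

2025-12-05

The cause of action accrued on 2019-01-02, the date of the act.
The untolled deadline — 6 years after 2019-01-02 — is 2025-01-02.
Because the automatic bankruptcy stay ran from 2021-11-12 to 2022-10-15, the deadline is extended by 337 days to 2025-12-05.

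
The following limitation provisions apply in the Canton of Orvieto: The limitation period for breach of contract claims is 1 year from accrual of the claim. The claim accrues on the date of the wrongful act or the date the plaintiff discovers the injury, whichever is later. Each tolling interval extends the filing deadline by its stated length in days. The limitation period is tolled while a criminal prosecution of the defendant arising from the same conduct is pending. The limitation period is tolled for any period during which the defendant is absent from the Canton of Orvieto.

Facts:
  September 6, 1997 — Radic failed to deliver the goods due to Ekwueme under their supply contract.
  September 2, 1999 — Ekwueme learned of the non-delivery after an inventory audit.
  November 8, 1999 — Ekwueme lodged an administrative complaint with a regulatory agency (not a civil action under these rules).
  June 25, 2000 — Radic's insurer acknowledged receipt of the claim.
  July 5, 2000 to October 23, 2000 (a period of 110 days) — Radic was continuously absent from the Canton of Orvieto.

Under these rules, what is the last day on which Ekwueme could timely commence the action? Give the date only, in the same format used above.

December 21, 2000

Taking the later of the act (September 6, 1997) and discovery (September 2, 1999), the claim accrued on September 2, 1999.
The untolled deadline — 1 year after September 2, 1999 — is September 2, 2000.
The defendant's absence from the jurisdiction from July 5, 2000 to October 23, 2000 tolled the period for 110 days, extending the deadline to December 21, 2000.
The other events in the timeline have no effect on the limitation period under the stated rules.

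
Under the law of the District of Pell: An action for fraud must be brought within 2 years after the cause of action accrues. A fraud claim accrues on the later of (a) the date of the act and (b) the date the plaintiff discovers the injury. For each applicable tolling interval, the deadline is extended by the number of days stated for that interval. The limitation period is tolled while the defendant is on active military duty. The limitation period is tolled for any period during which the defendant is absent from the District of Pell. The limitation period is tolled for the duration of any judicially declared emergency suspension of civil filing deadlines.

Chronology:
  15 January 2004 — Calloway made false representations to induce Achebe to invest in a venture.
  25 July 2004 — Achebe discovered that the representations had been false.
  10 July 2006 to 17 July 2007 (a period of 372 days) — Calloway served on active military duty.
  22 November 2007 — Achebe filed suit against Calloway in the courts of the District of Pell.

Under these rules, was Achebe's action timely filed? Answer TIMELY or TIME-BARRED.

TIME-BARRED

Taking the later of the act (15 January 2004) and discovery (25 July 2004), the claim accrued on 25 July 2004.
2 years from 25 July 2004 is 25 July 2006.
Because the defendant's active military service ran from 10 July 2006 to 17 July 2007, the deadline is extended by 372 days to 1 August 2007.
The 22 November 2007 filing falls after the 1 August 2007 deadline; the claim is time-barred.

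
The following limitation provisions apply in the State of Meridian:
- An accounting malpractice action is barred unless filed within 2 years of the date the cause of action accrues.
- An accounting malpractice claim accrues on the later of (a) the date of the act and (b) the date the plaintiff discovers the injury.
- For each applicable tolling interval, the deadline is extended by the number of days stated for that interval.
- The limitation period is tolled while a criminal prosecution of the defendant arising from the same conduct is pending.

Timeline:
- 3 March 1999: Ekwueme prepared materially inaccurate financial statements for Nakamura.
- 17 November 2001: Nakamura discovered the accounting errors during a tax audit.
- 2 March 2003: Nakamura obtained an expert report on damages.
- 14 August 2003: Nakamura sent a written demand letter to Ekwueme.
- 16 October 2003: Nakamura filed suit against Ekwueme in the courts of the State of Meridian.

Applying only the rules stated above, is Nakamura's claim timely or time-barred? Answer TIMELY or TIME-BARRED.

TIMELY

Taking the later of the act (3 March 1999) and discovery (17 November 2001), the claim accrued on 17 November 2001.
Adding the 2 years base period to 17 November 2001 gives a deadline of 17 November 2003, before any tolling.
Nothing else in the chronology tolls or restarts the period.
The 16 October 2003 filing precedes the 17 November 2003 deadline; the claim is timely.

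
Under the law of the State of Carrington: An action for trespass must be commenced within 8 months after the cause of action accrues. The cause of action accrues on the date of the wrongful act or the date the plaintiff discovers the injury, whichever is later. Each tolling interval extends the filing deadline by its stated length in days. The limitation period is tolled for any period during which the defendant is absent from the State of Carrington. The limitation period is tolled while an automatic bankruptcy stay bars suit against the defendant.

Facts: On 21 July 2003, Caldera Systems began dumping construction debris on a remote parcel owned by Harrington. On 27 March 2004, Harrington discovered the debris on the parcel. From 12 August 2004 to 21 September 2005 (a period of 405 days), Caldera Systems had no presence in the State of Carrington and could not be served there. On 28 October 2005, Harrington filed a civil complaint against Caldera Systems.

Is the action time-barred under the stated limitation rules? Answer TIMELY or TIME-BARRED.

The claim accrued on 27 March 2004 — the later of the 21 July 2003 act and the 27 March 2004 discovery.
The untolled deadline — 8 months after 27 March 2004 — is 27 November 2004.
Because the defendant's absence from the jurisdiction ran from 12 August 2004 to 21 September 2005, the deadline is extended by 405 days to 6 January 2006.
Filing on 28 October 2005 beat the 6 January 2006 deadline — the action is timely.

TIMELY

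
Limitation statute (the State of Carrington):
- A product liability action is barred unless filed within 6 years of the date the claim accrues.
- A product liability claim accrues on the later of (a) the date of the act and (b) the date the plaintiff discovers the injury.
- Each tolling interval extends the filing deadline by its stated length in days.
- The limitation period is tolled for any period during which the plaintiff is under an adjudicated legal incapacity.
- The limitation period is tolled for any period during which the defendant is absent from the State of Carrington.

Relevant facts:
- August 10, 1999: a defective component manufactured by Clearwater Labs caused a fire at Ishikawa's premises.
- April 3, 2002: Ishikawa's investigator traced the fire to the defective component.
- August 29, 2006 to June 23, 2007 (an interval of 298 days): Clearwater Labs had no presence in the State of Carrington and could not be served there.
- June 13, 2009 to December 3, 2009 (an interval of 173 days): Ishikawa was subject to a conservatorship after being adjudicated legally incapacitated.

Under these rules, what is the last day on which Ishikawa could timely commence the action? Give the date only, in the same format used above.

January 26, 2009

Because discovery on April 3, 2002 post-dates the August 10, 1999 act, accrual under the later-of rule falls on April 3, 2002.
Adding the 6 years base period to April 3, 2002 gives a deadline of April 3, 2008, before any tolling.
The period was tolled for 298 days by the defendant's absence from the jurisdiction (August 29, 2006 to June 23, 2007), pushing the deadline to January 26, 2009.
By the time the plaintiff's legal incapacity began on June 13, 2009, the limitation period had already expired on January 26, 2009; that interval cannot revive it.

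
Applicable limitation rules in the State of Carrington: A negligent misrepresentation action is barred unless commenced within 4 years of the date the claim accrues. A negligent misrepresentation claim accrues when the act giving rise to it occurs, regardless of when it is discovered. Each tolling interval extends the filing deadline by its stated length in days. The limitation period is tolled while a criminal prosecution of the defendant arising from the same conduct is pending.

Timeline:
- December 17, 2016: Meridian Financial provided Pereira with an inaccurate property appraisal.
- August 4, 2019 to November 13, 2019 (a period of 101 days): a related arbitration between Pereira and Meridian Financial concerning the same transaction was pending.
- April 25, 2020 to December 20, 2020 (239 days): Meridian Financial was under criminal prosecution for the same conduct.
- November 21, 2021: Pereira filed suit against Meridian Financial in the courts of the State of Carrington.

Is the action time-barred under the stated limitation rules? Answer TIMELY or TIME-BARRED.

The claim accrued on December 17, 2016, the date of the act.
4 years from December 17, 2016 is December 17, 2020.
The period was tolled for 239 days by the pending criminal prosecution (April 25, 2020 to December 20, 2020), pushing the deadline to August 13, 2021.
No stated provision tolls the period for a pending arbitration, so the interval from August 4, 2019 to November 13, 2019 has no effect on the deadline.
Pereira filed on November 21, 2021, after the August 13, 2021 deadline, so the action is time-barred.

TIME-BARRED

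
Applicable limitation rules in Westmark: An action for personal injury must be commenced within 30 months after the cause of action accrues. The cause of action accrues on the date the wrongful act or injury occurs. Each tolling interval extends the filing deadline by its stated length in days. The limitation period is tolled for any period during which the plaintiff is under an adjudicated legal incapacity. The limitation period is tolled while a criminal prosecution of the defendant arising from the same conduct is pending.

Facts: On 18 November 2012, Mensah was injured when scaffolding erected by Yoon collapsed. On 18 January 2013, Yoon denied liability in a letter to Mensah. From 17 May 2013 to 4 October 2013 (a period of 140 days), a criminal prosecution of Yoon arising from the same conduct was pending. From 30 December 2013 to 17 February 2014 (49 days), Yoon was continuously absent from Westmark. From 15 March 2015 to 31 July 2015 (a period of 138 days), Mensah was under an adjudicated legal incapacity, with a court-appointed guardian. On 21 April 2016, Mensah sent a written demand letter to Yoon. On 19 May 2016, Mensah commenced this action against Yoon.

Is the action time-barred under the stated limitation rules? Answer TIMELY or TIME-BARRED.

The claim accrued on 18 November 2012, when the wrongful act occurred.
Adding the 30 months base period to 18 November 2012 gives a deadline of 18 May 2015, before any tolling.
The pending criminal prosecution from 17 May 2013 to 4 October 2013 tolled the period for 140 days, extending the deadline to 5 October 2015.
The period was tolled for 138 days by the plaintiff's legal incapacity (15 March 2015 to 31 July 2015), pushing the deadline to 20 February 2016.
Although the defendant's absence ran from 30 December 2013 to 17 February 2014, the stated rules do not make that a tolling event, so it is disregarded.
None of the other events listed affects the running of the period under the stated rules.
The 19 May 2016 filing falls after the 20 February 2016 deadline; the claim is time-barred.

TIME-BARRED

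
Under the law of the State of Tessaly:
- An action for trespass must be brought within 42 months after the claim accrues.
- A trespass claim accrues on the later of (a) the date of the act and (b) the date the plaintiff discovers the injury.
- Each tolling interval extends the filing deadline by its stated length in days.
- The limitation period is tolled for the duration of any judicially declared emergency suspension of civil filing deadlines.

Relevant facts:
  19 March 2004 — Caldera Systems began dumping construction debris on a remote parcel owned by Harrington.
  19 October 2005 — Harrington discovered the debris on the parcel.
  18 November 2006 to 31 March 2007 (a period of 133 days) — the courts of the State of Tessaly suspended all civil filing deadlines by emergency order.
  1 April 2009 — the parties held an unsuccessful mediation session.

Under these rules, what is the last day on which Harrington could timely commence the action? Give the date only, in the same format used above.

30 August 2009

Because discovery on 19 October 2005 post-dates the 19 March 2004 act, accrual under the later-of rule falls on 19 October 2005.
The untolled deadline — 42 months after 19 October 2005 — is 19 April 2009.
Because the emergency suspension of filing deadlines ran from 18 November 2006 to 31 March 2007, the deadline is extended by 133 days to 30 August 2009.
The other events in the timeline have no effect on the limitation period under the stated rules.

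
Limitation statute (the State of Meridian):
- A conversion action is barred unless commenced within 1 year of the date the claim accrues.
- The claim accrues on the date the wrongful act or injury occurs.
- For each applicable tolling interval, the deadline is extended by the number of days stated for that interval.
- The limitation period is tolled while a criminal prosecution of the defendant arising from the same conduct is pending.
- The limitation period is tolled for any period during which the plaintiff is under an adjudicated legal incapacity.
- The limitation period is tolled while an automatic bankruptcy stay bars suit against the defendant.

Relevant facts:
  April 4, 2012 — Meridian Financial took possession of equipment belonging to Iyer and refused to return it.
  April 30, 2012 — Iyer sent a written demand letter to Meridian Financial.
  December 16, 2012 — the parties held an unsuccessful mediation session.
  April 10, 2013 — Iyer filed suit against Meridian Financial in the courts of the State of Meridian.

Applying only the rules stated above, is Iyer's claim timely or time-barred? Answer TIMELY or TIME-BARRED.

The claim accrued on April 4, 2012, the date of the act.
1 year from April 4, 2012 is April 4, 2013.
None of the other events listed affects the running of the period under the stated rules.
Iyer filed on April 10, 2013, after the April 4, 2013 deadline, so the action is time-barred.

TIME-BARRED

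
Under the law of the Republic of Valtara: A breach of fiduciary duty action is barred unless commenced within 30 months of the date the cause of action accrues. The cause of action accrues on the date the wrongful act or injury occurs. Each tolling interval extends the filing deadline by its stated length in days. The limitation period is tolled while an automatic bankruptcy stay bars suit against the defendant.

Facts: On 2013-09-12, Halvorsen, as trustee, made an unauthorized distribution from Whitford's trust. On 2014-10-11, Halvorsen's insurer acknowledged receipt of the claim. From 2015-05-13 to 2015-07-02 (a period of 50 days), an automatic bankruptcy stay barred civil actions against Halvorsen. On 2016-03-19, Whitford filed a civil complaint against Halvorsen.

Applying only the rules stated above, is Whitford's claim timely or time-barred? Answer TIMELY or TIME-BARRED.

TIMELY

The cause of action accrued on 2013-09-12, the date of the act.
30 months from 2013-09-12 is 2016-03-12.
The period was tolled for 50 days by the automatic bankruptcy stay (2015-05-13 to 2015-07-02), pushing the deadline to 2016-05-01.
None of the other events listed affects the running of the period under the stated rules.
The 2016-03-19 filing precedes the 2016-05-01 deadline; the claim is timely.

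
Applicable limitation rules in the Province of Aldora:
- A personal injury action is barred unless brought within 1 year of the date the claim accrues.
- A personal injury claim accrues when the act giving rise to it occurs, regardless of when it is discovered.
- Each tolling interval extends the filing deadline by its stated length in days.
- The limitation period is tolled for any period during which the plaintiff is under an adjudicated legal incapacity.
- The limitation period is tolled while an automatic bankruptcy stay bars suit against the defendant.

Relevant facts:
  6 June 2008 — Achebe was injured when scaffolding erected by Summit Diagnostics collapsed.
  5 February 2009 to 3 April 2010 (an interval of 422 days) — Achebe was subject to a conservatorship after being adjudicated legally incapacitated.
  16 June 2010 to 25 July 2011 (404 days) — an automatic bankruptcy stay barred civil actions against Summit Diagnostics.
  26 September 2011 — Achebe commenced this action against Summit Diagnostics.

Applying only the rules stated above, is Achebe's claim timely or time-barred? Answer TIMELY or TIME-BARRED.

TIME-BARRED

The claim accrued on 6 June 2008, the date of the act.
Adding the 1 year base period to 6 June 2008 gives a deadline of 6 June 2009, before any tolling.
The period was tolled for 422 days by the plaintiff's legal incapacity (5 February 2009 to 3 April 2010), pushing the deadline to 2 August 2010.
The automatic bankruptcy stay from 16 June 2010 to 25 July 2011 tolled the period for 404 days, extending the deadline to 10 September 2011.
Achebe filed on 26 September 2011, after the 10 September 2011 deadline, so the action is time-barred.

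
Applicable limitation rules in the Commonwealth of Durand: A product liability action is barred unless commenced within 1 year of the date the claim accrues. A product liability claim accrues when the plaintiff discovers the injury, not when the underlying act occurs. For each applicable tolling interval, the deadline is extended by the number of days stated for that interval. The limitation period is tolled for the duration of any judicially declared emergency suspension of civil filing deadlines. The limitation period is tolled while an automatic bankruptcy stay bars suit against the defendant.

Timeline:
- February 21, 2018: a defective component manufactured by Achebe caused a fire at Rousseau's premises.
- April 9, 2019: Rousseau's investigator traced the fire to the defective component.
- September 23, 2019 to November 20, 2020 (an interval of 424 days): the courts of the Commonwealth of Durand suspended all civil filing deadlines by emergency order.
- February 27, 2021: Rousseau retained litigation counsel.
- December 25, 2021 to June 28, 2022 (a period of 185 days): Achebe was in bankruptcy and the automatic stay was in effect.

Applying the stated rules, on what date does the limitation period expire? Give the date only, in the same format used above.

June 7, 2021

Accrual is tied to discovery, so the period began on April 9, 2019 rather than on February 21, 2018 when the act occurred.
The untolled deadline — 1 year after April 9, 2019 — is April 9, 2020.
Because the emergency suspension of filing deadlines ran from September 23, 2019 to November 20, 2020, the deadline is extended by 424 days to June 7, 2021.
The automatic bankruptcy stay from December 25, 2021 to June 28, 2022 began after the period had already run on June 7, 2021, so it has no tolling effect.
The other events in the timeline have no effect on the limitation period under the stated rules.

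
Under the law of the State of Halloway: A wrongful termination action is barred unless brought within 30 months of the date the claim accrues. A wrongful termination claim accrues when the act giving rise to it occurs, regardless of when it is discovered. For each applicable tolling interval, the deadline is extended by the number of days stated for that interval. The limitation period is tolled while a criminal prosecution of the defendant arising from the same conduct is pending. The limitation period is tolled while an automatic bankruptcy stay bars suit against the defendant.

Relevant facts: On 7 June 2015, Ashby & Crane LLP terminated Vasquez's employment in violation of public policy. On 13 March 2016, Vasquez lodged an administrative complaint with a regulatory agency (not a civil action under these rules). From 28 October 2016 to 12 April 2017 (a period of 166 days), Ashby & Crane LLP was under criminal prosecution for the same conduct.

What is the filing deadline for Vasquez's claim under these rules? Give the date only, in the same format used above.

22 May 2018

The claim accrued on 7 June 2015, when the wrongful act occurred.
Adding the 30 months base period to 7 June 2015 gives a deadline of 7 December 2017, before any tolling.
The pending criminal prosecution from 28 October 2016 to 12 April 2017 tolled the period for 166 days, extending the deadline to 22 May 2018.
The other events in the timeline have no effect on the limitation period under the stated rules.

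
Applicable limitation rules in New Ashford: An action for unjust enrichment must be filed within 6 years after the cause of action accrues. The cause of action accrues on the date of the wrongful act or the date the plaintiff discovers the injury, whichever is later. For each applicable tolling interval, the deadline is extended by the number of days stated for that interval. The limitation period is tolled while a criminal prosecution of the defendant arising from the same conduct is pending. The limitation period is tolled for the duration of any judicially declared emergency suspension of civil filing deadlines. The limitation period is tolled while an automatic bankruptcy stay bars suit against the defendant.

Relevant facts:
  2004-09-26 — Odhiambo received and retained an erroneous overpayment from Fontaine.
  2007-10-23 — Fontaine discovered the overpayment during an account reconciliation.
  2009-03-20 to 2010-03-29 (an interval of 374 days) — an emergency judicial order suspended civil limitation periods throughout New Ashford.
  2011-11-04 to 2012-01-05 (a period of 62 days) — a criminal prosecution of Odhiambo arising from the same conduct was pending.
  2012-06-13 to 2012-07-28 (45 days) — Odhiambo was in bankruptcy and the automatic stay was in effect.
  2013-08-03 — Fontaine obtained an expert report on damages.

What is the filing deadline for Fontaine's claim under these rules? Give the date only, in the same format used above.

2015-02-16

The claim accrued on 2007-10-23 — the later of the 2004-09-26 act and the 2007-10-23 discovery.
The untolled deadline — 6 years after 2007-10-23 — is 2013-10-23.
Because the emergency suspension of filing deadlines ran from 2009-03-20 to 2010-03-29, the deadline is extended by 374 days to 2014-11-01.
The period was tolled for 62 days by the pending criminal prosecution (2011-11-04 to 2012-01-05), pushing the deadline to 2015-01-02.
Because the automatic bankruptcy stay ran from 2012-06-13 to 2012-07-28, the deadline is extended by 45 days to 2015-02-16.
None of the other events listed affects the running of the period under the stated rules.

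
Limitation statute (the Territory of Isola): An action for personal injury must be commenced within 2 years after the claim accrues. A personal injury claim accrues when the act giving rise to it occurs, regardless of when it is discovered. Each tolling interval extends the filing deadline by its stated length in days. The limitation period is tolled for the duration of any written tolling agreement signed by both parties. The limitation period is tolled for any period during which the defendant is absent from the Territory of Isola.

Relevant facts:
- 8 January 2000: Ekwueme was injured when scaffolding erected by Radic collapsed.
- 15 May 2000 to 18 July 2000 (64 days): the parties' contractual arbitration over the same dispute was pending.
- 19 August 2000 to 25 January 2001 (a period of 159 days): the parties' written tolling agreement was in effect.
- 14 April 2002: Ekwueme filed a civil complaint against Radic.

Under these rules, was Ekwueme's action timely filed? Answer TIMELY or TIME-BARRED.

TIMELY

The claim accrued on 8 January 2000, when the wrongful act occurred.
2 years from 8 January 2000 is 8 January 2002.
The period was tolled for 159 days by the written tolling agreement (19 August 2000 to 25 January 2001), pushing the deadline to 16 June 2002.
No stated provision tolls the period for a pending arbitration, so the interval from 15 May 2000 to 18 July 2000 has no effect on the deadline.
Ekwueme filed on 14 April 2002, before the 16 June 2002 deadline, so the action is timely.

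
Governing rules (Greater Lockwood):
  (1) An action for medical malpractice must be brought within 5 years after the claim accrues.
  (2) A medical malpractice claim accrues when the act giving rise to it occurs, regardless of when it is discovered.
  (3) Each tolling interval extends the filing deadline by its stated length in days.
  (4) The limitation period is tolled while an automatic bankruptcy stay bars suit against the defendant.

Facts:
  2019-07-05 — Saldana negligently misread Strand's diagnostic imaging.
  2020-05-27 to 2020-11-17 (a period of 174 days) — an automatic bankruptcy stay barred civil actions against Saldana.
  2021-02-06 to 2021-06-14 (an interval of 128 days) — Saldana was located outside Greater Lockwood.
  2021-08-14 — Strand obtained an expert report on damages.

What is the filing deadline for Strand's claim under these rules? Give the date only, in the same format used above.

The claim accrued on 2019-07-05, the date of the act.
Adding the 5 years base period to 2019-07-05 gives a deadline of 2024-07-05, before any tolling.
The automatic bankruptcy stay from 2020-05-27 to 2020-11-17 tolled the period for 174 days, extending the deadline to 2024-12-26.
The defendant's absence from the jurisdiction from 2021-02-06 to 2021-06-14 does not toll the period, because no stated rule makes the defendant's absence a tolling event.
The other events in the timeline have no effect on the limitation period under the stated rules.

2024-12-26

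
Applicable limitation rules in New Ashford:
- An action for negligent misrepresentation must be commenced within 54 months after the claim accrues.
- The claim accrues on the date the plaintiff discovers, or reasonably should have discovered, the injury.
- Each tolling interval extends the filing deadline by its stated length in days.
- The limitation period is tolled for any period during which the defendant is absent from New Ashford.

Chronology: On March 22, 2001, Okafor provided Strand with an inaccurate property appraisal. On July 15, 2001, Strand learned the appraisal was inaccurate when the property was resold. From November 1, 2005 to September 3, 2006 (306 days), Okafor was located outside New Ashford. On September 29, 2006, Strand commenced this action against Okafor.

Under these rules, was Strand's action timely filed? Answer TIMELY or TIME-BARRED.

TIMELY

Under the discovery rule, the claim accrued on July 15, 2001, when Strand discovered the injury — not on the March 22, 2001 date of the underlying act.
Adding the 54 months base period to July 15, 2001 gives a deadline of January 15, 2006, before any tolling.
Because the defendant's absence from the jurisdiction ran from November 1, 2005 to September 3, 2006, the deadline is extended by 306 days to November 17, 2006.
The September 29, 2006 filing precedes the November 17, 2006 deadline; the claim is timely.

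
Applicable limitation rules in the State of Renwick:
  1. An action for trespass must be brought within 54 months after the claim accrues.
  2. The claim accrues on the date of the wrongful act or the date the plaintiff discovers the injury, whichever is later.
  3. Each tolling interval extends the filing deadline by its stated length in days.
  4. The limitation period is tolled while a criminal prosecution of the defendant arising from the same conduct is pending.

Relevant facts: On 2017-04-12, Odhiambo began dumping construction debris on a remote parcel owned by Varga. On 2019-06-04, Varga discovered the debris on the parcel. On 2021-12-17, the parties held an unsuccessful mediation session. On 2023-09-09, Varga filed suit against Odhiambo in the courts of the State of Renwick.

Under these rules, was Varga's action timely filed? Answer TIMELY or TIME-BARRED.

TIMELY

Because discovery on 2019-06-04 post-dates the 2017-04-12 act, accrual under the later-of rule falls on 2019-06-04.
The untolled deadline — 54 months after 2019-06-04 — is 2023-12-04.
The other events in the timeline have no effect on the limitation period under the stated rules.
Filing on 2023-09-09 beat the 2023-12-04 deadline — the action is timely.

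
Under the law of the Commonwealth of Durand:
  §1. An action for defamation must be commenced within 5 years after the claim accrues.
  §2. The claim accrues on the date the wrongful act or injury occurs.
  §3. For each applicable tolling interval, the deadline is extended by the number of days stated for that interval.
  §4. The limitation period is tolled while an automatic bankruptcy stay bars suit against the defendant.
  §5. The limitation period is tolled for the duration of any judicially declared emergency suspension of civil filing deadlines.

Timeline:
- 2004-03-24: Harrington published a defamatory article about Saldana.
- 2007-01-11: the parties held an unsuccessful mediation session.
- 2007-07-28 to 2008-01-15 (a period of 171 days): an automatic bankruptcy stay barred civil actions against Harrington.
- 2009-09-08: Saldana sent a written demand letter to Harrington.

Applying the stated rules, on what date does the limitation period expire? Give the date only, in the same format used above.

2009-09-11

The claim accrued on 2004-03-24, when the wrongful act occurred.
Adding the 5 years base period to 2004-03-24 gives a deadline of 2009-03-24, before any tolling.
The automatic bankruptcy stay from 2007-07-28 to 2008-01-15 tolled the period for 171 days, extending the deadline to 2009-09-11.
The other events in the timeline have no effect on the limitation period under the stated rules.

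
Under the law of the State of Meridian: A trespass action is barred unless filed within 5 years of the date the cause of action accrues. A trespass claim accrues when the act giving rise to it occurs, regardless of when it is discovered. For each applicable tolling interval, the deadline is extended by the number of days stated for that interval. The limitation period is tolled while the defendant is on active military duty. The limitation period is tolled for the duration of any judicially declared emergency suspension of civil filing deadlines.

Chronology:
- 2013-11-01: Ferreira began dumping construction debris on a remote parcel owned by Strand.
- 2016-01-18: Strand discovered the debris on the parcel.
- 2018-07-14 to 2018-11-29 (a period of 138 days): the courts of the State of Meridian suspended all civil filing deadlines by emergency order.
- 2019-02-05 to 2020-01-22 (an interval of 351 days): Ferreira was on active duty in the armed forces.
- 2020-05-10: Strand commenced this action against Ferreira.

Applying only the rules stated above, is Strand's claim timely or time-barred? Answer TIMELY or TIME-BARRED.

Because the rule ties accrual to occurrence, the claim accrued on 2013-11-01, not on the 2016-01-18 discovery date.
The untolled deadline — 5 years after 2013-11-01 — is 2018-11-01.
The emergency suspension of filing deadlines from 2018-07-14 to 2018-11-29 tolled the period for 138 days, extending the deadline to 2019-03-19.
The defendant's active military service from 2019-02-05 to 2020-01-22 tolled the period for 351 days, extending the deadline to 2020-03-04.
Filing on 2020-05-10 missed the 2020-03-04 deadline — the action is time-barred.

TIME-BARRED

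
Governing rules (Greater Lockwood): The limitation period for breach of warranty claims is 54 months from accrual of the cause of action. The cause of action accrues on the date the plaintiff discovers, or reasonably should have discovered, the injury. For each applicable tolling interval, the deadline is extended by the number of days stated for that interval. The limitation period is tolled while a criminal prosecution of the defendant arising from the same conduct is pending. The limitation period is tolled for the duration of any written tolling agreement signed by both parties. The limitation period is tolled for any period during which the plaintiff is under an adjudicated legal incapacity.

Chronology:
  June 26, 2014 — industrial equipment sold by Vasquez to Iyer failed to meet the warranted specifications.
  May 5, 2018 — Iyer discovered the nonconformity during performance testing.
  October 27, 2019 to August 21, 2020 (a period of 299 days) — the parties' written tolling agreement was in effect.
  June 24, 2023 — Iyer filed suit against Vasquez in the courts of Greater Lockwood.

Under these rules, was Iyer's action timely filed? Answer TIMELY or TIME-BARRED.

Accrual is tied to discovery, so the period began on May 5, 2018 rather than on June 26, 2014 when the act occurred.
The untolled deadline — 54 months after May 5, 2018 — is November 5, 2022.
The period was tolled for 299 days by the written tolling agreement (October 27, 2019 to August 21, 2020), pushing the deadline to August 31, 2023.
The June 24, 2023 filing precedes the August 31, 2023 deadline; the claim is timely.

TIMELY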